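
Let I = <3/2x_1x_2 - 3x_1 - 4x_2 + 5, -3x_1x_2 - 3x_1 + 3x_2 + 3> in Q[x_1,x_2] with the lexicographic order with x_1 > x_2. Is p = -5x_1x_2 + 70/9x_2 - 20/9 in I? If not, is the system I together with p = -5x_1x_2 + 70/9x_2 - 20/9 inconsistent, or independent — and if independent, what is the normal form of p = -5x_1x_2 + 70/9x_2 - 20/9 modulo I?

First compute the reduced Gröbner basis of I by Buchberger's algorithm.
f_1 = 3/2x_1x_2 - 3x_1 - 4x_2 + 5, LT = x_1x_2.
f_2 = -3x_1x_2 - 3x_1 + 3x_2 + 3, LT = x_1x_2.

S(f_1,f_2): lcm = x_1x_2. S = -3x_1 - 5/3x_2 + 13/3.
  leading term x_1: no divisor's leading term divides it; move -3x_1 to the remainder.
  leading term x_2: no divisor's leading term divides it; move -5/3x_2 to the remainder.
  leading term 1: no divisor's leading term divides it; move 13/3 to the remainder.
  remainder -3x_1 - 5/3x_2 + 13/3 ≠ 0; add h_3 = -3x_1 - 5/3x_2 + 13/3 to the basis.

S(f_1,h_3): lcm = x_1x_2. S = -2x_1 - 5/9x_2^2 - 11/9x_2 + 10/3.
  leading term x_1: subtract (2/3)·h_3 from -2x_1 - 5/9x_2^2 - 11/9x_2 + 10/3 → -5/9x_2^2 - 1/9x_2 + 4/9
  leading term x_2^2: no divisor's leading term divides it; move -5/9x_2^2 to the remainder.
  leading term x_2: no divisor's leading term divides it; move -1/9x_2 to the remainder.
  leading term 1: no divisor's leading term divides it; move 4/9 to the remainder.
  remainder -5/9x_2^2 - 1/9x_2 + 4/9 ≠ 0; add h_4 = -5/9x_2^2 - 1/9x_2 + 4/9 to the basis.

The other S-polynomials (S(f_2,h_3), S(f_1,h_4), S(f_2,h_4), S(h_3,h_4)) all reduce to 0 modulo the current basis, so we have a Gröbner basis.
Inter-reduce: drop elements whose leading term is divisible by another's, tail-reduce, and make monic.
Reduced Gröbner basis: {x_1 + 5/9x_2 - 13/9, x_2^2 + 1/5x_2 - 4/5}.
Label its elements g_1 = x_1 + 5/9x_2 - 13/9, g_2 = x_2^2 + 1/5x_2 - 4/5.

Reduce p = -5x_1x_2 + 70/9x_2 - 20/9 modulo G:
  leading term x_1x_2: subtract (-5x_2)·g_1 from -5x_1x_2 + 70/9x_2 - 20/9 → 25/9x_2^2 + 5/9x_2 - 20/9
  leading term x_2^2: subtract (25/9)·g_2 from 25/9x_2^2 + 5/9x_2 - 20/9 → 0
  normal form = 0.
Since the normal form is 0, p ∈ I.

-5x_1x_2 + 70/9x_2 - 20/9 lies in I (it reduces to 0).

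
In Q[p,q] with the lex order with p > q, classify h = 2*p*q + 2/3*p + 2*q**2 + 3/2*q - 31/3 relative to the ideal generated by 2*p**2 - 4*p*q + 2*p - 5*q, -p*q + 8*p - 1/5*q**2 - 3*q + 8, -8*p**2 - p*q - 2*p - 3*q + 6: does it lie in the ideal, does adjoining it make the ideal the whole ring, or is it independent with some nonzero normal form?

First compute the reduced Gröbner basis of I by Buchberger's algorithm.
f_1 = 2*p**2 - 4*p*q + 2*p - 5*q, LT = p**2.
f_2 = -p*q + 8*p - 1/5*q**2 - 3*q + 8, LT = p*q.
f_3 = -8*p**2 - p*q - 2*p - 3*q + 6, LT = p**2.

S(f_1,f_2): lcm = p**2*q. S = 8*p**2 - 11/5*p*q**2 - 2*p*q + 8*p - 5/2*q**2.
  leading term p**2: subtract (4)·f_1 from 8*p**2 - 11/5*p*q**2 - 2*p*q + 8*p - 5/2*q**2 → -11/5*p*q**2 + 14*p*q - 5/2*q**2 + 20*q
  leading term p*q**2: subtract (11/5*q)·f_2 from -11/5*p*q**2 + 14*p*q - 5/2*q**2 + 20*q → -18/5*p*q + 11/25*q**3 + 41/10*q**2 + 12/5*q
  leading term p*q: subtract (18/5)·f_2 from -18/5*p*q + 11/25*q**3 + 41/10*q**2 + 12/5*q → -144/5*p + 11/25*q**3 + 241/50*q**2 + 66/5*q - 144/5
  leading term p: no divisor's leading term divides it; move -144/5*p to the remainder.
  leading term q**3: no divisor's leading term divides it; move 11/25*q**3 to the remainder.
  leading term q**2: no divisor's leading term divides it; move 241/50*q**2 to the remainder.
  leading term q: no divisor's leading term divides it; move 66/5*q to the remainder.
  leading term 1: no divisor's leading term divides it; move -144/5 to the remainder.
  remainder -144/5*p + 11/25*q**3 + 241/50*q**2 + 66/5*q - 144/5 ≠ 0; add k_4 = -144/5*p + 11/25*q**3 + 241/50*q**2 + 66/5*q - 144/5 to the basis.

S(f_1,f_3): lcm = p**2. S = -17/8*p*q + 3/4*p - 23/8*q + 3/4.
  leading term p*q: subtract (17/8)·f_2 from -17/8*p*q + 3/4*p - 23/8*q + 3/4 → -65/4*p + 17/40*q**2 + 7/2*q - 65/4
  leading term p: subtract (325/576)·k_4 from -65/4*p + 17/40*q**2 + 7/2*q - 65/4 → -143/576*q**3 - 13217/5760*q**2 - 379/96*q
  leading term q**3: no divisor's leading term divides it; move -143/576*q**3 to the remainder.
  leading term q**2: no divisor's leading term divides it; move -13217/5760*q**2 to the remainder.
  leading term q: no divisor's leading term divides it; move -379/96*q to the remainder.
  remainder -143/576*q**3 - 13217/5760*q**2 - 379/96*q ≠ 0; add k_5 = -143/576*q**3 - 13217/5760*q**2 - 379/96*q to the basis.

S(f_2,f_3): lcm = p**2*q. S = -8*p**2 + 3/40*p*q**2 + 11/4*p*q - 8*p - 3/8*q**2 + 3/4*q.
  leading term p**2: subtract (-4)·f_1 from -8*p**2 + 3/40*p*q**2 + 11/4*p*q - 8*p - 3/8*q**2 + 3/4*q → 3/40*p*q**2 - 53/4*p*q - 3/8*q**2 - 77/4*q
  leading term p*q**2: subtract (-3/40*q)·f_2 from 3/40*p*q**2 - 53/4*p*q - 3/8*q**2 - 77/4*q → -253/20*p*q - 3/200*q**3 - 3/5*q**2 - 373/20*q
  leading term p*q: subtract (253/20)·f_2 from -253/20*p*q - 3/200*q**3 - 3/5*q**2 - 373/20*q → -506/5*p - 3/200*q**3 + 193/100*q**2 + 193/10*q - 506/5
  leading term p: subtract (253/72)·k_4 from -506/5*p - 3/200*q**3 + 193/100*q**2 + 193/10*q - 506/5 → -281/180*q**3 - 2161/144*q**2 - 325/12*q
  leading term q**3: subtract (4496/715)·k_5 from -281/180*q**3 - 2161/144*q**2 - 325/12*q → -33069/57200*q**2 - 6459/2860*q
  leading term q**2: no divisor's leading term divides it; move -33069/57200*q**2 to the remainder.
  leading term q: no divisor's leading term divides it; move -6459/2860*q to the remainder.
  remainder -33069/57200*q**2 - 6459/2860*q ≠ 0; add k_6 = -33069/57200*q**2 - 6459/2860*q to the basis.

S(f_2,k_5): lcm = p*q**3. S = -24657/1430*p*q**2 - 2274/143*p*q + 1/5*q**4 + 3*q**3 - 8*q**2.
  leading term p*q**2: subtract (24657/1430*q)·f_2 from -24657/1430*p*q**2 - 2274/143*p*q + 1/5*q**4 + 3*q**3 - 8*q**2 → -109998/715*p*q + 1/5*q**4 + 46107/7150*q**3 + 62531/1430*q**2 - 98628/715*q
  leading term p*q: subtract (109998/715)·f_2 from -109998/715*p*q + 1/5*q**4 + 46107/7150*q**3 + 62531/1430*q**2 - 98628/715*q → -879984/715*p + 1/5*q**4 + 46107/7150*q**3 + 532651/7150*q**2 + 231366/715*q - 879984/715
  leading term p: subtract (6111/143)·k_4 from -879984/715*p + 1/5*q**4 + 46107/7150*q**3 + 532651/7150*q**2 + 231366/715*q - 879984/715 → 1/5*q**4 - 1359/110*q**3 - 18802/143*q**2 - 34392/143*q
  leading term q**4: subtract (-576/715*q)·k_5 from 1/5*q**4 - 1359/110*q**3 - 18802/143*q**2 - 34392/143*q → -4616/325*q**3 - 96284/715*q**2 - 34392/143*q
  leading term q**3: subtract (2658816/46475)·k_5 from -4616/325*q**3 - 96284/715*q**2 - 34392/143*q → -787464/232375*q**2 - 680616/46475*q
  leading term q**2: subtract (4199808/716495)·k_6 from -787464/232375*q**2 - 680616/46475*q → -2217816/1576289*q
  leading term q: no divisor's leading term divides it; move -2217816/1576289*q to the remainder.
  remainder -2217816/1576289*q ≠ 0; add k_7 = -2217816/1576289*q to the basis.

The other S-polynomials (S(f_1,k_4), S(f_2,k_4), S(f_3,k_4), S(f_1,k_5), S(f_3,k_5), S(k_4,k_5), S(f_1,k_6), S(f_2,k_6), S(f_3,k_6), S(k_4,k_6), S(k_5,k_6), S(f_1,k_7), S(f_2,k_7), S(f_3,k_7), S(k_4,k_7), S(k_5,k_7), S(k_6,k_7)) all reduce to 0 modulo the current basis, so we have a Gröbner basis.
Inter-reduce: drop elements whose leading term is divisible by another's, tail-reduce, and make monic.
Reduced Gröbner basis: {p + 1, q}.
Label its elements g_1 = p + 1, g_2 = q.

Reduce h = 2*p*q + 2/3*p + 2*q**2 + 3/2*q - 31/3 modulo G:
  leading term p*q: subtract (2*q)·g_1 from 2*p*q + 2/3*p + 2*q**2 + 3/2*q - 31/3 → 2/3*p + 2*q**2 - 1/2*q - 31/3
  leading term p: subtract (2/3)·g_1 from 2/3*p + 2*q**2 - 1/2*q - 31/3 → 2*q**2 - 1/2*q - 11
  leading term q**2: subtract (2*q)·g_2 from 2*q**2 - 1/2*q - 11 → -1/2*q - 11
  leading term q: subtract (-1/2)·g_2 from -1/2*q - 11 → -11
  leading term 1: no divisor's leading term divides it; move -11 to the remainder.
  normal form = -11.
The normal form is nonzero, so h ∉ I. Since h minus its normal form lies in I, I + (h) = I + (r) where r = -11; decide whether this ideal is the whole ring.
Here r = -11 is a nonzero constant, hence a unit: 1 ∈ I + (h), the Gröbner basis of I + (h) is {1}, and the enlarged system has no common solution — adjoining h is inconsistent.

Adjoining 2*p*q + 2/3*p + 2*q**2 + 3/2*q - 31/3 makes the ideal the whole ring: the system is inconsistent.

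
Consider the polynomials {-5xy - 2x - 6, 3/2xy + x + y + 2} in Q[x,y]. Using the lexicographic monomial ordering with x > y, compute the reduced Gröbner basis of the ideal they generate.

G = {x + 5/2y + 1/2, y^2 + 3/5y - 2/5}

f_1 = -5xy - 2x - 6, LT = xy.
f_2 = 3/2xy + x + y + 2, LT = xy.

S(f_1,f_2): lcm = xy. S = -4/15x - 2/3y - 2/15.
  reduce S modulo (f_1, f_2):
  remainder -4/15x - 2/3y - 2/15 ≠ 0; add g_3 = -4/15x - 2/3y - 2/15 to the basis.

S(f_1,g_3): lcm = xy. S = 2/5x - 5/2y^2 - 1/2y + 6/5.
  reduce S modulo (f_1, f_2, g_3):
  remainder -5/2y^2 - 3/2y + 1 ≠ 0; add g_4 = -5/2y^2 - 3/2y + 1 to the basis.

The other S-polynomials (S(f_2,g_3), S(f_1,g_4), S(f_2,g_4), S(g_3,g_4)) all reduce to 0 modulo the current basis, so we have a Gröbner basis.
Inter-reduce: drop elements whose leading term is divisible by another's, tail-reduce, and make monic.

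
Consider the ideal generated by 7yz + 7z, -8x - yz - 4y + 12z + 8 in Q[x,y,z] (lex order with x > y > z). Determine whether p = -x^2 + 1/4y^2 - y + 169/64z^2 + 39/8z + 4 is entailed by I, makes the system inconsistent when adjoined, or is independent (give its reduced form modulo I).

Adjoining -x^2 + 1/4y^2 - y + 169/64z^2 + 39/8z + 4 makes the ideal the whole ring: the system is inconsistent.

First compute the reduced Gröbner basis of I by Buchberger's algorithm.
f_1 = 7yz + 7z, LT = yz.
f_2 = -8x - yz - 4y + 12z + 8, LT = x.

The S-polynomials (S(f_1,f_2)) all reduce to 0 modulo the current basis, so we have a Gröbner basis.
Inter-reduce: drop elements whose leading term is divisible by another's, tail-reduce, and make monic.
Reduced Gröbner basis: {x + 1/2y - 13/8z - 1, yz + z}.
Label its elements g_1 = x + 1/2y - 13/8z - 1, g_2 = yz + z.

Reduce p = -x^2 + 1/4y^2 - y + 169/64z^2 + 39/8z + 4 modulo G:
  leading term x^2: subtract (-x)·g_1 from -x^2 + 1/4y^2 - y + 169/64z^2 + 39/8z + 4 → 1/2xy - 13/8xz - x + 1/4y^2 - y + 169/64z^2 + 39/8z + 4
  leading term xy: subtract (1/2y)·g_1 from 1/2xy - 13/8xz - x + 1/4y^2 - y + 169/64z^2 + 39/8z + 4 → -13/8xz - x + 13/16yz - 1/2y + 169/64z^2 + 39/8z + 4
  leading term xz: subtract (-13/8z)·g_1 from -13/8xz - x + 13/16yz - 1/2y + 169/64z^2 + 39/8z + 4 → -x + 13/8yz - 1/2y + 13/4z + 4
  leading term x: subtract (-1)·g_1 from -x + 13/8yz - 1/2y + 13/4z + 4 → 13/8yz + 13/8z + 3
  leading term yz: subtract (13/8)·g_2 from 13/8yz + 13/8z + 3 → 3
  leading term 1: no divisor's leading term divides it; move 3 to the remainder.
  normal form = 3.
The normal form is nonzero, so p ∉ I. Since p minus its normal form lies in I, I + (p) = I + (r) where r = 3; decide whether this ideal is the whole ring.
Here r = 3 is a nonzero constant, hence a unit: 1 ∈ I + (p), the Gröbner basis of I + (p) is {1}, and the enlarged system has no common solution — adjoining p is inconsistent.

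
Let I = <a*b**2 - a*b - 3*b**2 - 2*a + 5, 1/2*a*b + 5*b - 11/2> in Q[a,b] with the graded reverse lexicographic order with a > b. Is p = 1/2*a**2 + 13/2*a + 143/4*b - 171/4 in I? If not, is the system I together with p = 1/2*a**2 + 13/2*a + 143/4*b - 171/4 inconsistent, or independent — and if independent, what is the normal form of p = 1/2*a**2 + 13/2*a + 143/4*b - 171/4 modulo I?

First compute the reduced Gröbner basis of I by Buchberger's algorithm.
f_1 = a*b**2 - a*b - 3*b**2 - 2*a + 5, LT = a*b**2.
f_2 = 1/2*a*b + 5*b - 11/2, LT = a*b.

S(f_1,f_2): lcm = a*b**2. S = -a*b - 13*b**2 - 2*a + 11*b + 5.
  leading term a*b: subtract (-2)·f_2 from -a*b - 13*b**2 - 2*a + 11*b + 5 → -13*b**2 - 2*a + 21*b - 6
  leading term b**2: no divisor's leading term divides it; move -13*b**2 to the remainder.
  leading term a: no divisor's leading term divides it; move -2*a to the remainder.
  leading term b: no divisor's leading term divides it; move 21*b to the remainder.
  leading term 1: no divisor's leading term divides it; move -6 to the remainder.
  remainder -13*b**2 - 2*a + 21*b - 6 ≠ 0; add h_3 = -13*b**2 - 2*a + 21*b - 6 to the basis.

S(f_1,h_3): lcm = a*b**2. S = -2/13*a**2 + 8/13*a*b - 3*b**2 - 32/13*a + 5.
  leading term a**2: no divisor's leading term divides it; move -2/13*a**2 to the remainder.
  leading term a*b: subtract (16/13)·f_2 from 8/13*a*b - 3*b**2 - 32/13*a + 5 → -3*b**2 - 32/13*a - 80/13*b + 153/13
  leading term b**2: subtract (3/13)·h_3 from -3*b**2 - 32/13*a - 80/13*b + 153/13 → -2*a - 11*b + 171/13
  leading term a: no divisor's leading term divides it; move -2*a to the remainder.
  leading term b: no divisor's leading term divides it; move -11*b to the remainder.
  leading term 1: no divisor's leading term divides it; move 171/13 to the remainder.
  remainder -2/13*a**2 - 2*a - 11*b + 171/13 ≠ 0; add h_4 = -2/13*a**2 - 2*a - 11*b + 171/13 to the basis.

The other S-polynomials (S(f_2,h_3), S(f_1,h_4), S(f_2,h_4), S(h_3,h_4)) all reduce to 0 modulo the current basis, so we have a Gröbner basis.
Inter-reduce: drop elements whose leading term is divisible by another's, tail-reduce, and make monic.
Reduced Gröbner basis: {a**2 + 13*a + 143/2*b - 171/2, a*b + 10*b - 11, b**2 + 2/13*a - 21/13*b + 6/13}.
Label its elements g_1 = a**2 + 13*a + 143/2*b - 171/2, g_2 = a*b + 10*b - 11, g_3 = b**2 + 2/13*a - 21/13*b + 6/13.

Reduce p = 1/2*a**2 + 13/2*a + 143/4*b - 171/4 modulo G:
  leading term a**2: subtract (1/2)·g_1 from 1/2*a**2 + 13/2*a + 143/4*b - 171/4 → 0
  normal form = 0.
Since the normal form is 0, p ∈ I.

Ideal membership is decidable via reduction modulo a Gröbner basis.

1/2*a**2 + 13/2*a + 143/4*b - 171/4 lies in I (it reduces to 0).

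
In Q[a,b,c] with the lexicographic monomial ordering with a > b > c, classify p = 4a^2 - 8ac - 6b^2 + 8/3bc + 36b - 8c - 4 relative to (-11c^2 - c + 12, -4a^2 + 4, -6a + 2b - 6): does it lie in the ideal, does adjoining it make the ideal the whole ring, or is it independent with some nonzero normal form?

4a^2 - 8ac - 6b^2 + 8/3bc + 36b - 8c - 4 lies in I (it reduces to 0).

First compute the reduced Gröbner basis of I by Buchberger's algorithm.
f_1 = -11c^2 - c + 12, LT = c^2.
f_2 = -4a^2 + 4, LT = a^2.
f_3 = -6a + 2b - 6, LT = a.

S(f_2,f_3): lcm = a^2. S = 1/3ab - a - 1.
  leading term ab: subtract (-1/18b)·f_3 from 1/3ab - a - 1 → -a + 1/9b^2 - 1/3b - 1
  leading term a: subtract (1/6)·f_3 from -a + 1/9b^2 - 1/3b - 1 → 1/9b^2 - 2/3b
  leading term b^2: no divisor's leading term divides it; move 1/9b^2 to the remainder.
  leading term b: no divisor's leading term divides it; move -2/3b to the remainder.
  remainder 1/9b^2 - 2/3b ≠ 0; add h_4 = 1/9b^2 - 2/3b to the basis.

The other S-polynomials (S(f_1,f_2), S(f_1,f_3), S(f_1,h_4), S(f_2,h_4), S(f_3,h_4)) all reduce to 0 modulo the current basis, so we have a Gröbner basis.
Inter-reduce: drop elements whose leading term is divisible by another's, tail-reduce, and make monic.
Reduced Gröbner basis: {a - 1/3b + 1, b^2 - 6b, c^2 + 1/11c - 12/11}.
Label its elements g_1 = a - 1/3b + 1, g_2 = b^2 - 6b, g_3 = c^2 + 1/11c - 12/11.

Reduce p = 4a^2 - 8ac - 6b^2 + 8/3bc + 36b - 8c - 4 modulo G:
  leading term a^2: subtract (4a)·g_1 from 4a^2 - 8ac - 6b^2 + 8/3bc + 36b - 8c - 4 → 4/3ab - 8ac - 4a - 6b^2 + 8/3bc + 36b - 8c - 4
  leading term ab: subtract (4/3b)·g_1 from 4/3ab - 8ac - 4a - 6b^2 + 8/3bc + 36b - 8c - 4 → -8ac - 4a - 50/9b^2 + 8/3bc + 104/3b - 8c - 4
  leading term ac: subtract (-8c)·g_1 from -8ac - 4a - 50/9b^2 + 8/3bc + 104/3b - 8c - 4 → -4a - 50/9b^2 + 104/3b - 4
  leading term a: subtract (-4)·g_1 from -4a - 50/9b^2 + 104/3b - 4 → -50/9b^2 + 100/3b
  leading term b^2: subtract (-50/9)·g_2 from -50/9b^2 + 100/3b → 0
  normal form = 0.
Since the normal form is 0, p ∈ I.

Ideal membership is decidable via reduction modulo a Gröbner basis.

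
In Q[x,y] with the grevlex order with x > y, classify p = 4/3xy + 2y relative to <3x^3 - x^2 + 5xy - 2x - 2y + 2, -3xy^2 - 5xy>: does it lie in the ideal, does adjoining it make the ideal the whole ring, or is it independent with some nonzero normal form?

4/3xy + 2y is independent of I; its normal form modulo I is 4/3xy + 2y.

First compute the reduced Gröbner basis of I by Buchberger's algorithm.
f_1 = 3x^3 - x^2 + 5xy - 2x - 2y + 2, LT = x^3.
f_2 = -3xy^2 - 5xy, LT = xy^2.

S(f_1,f_2): lcm = x^3y^2. S = -5/3x^3y - 1/3x^2y^2 + 5/3xy^3 - 2/3xy^2 - 2/3y^3 + 2/3y^2.
  leading term x^3y: subtract (-5/9y)·f_1 from -5/3x^3y - 1/3x^2y^2 + 5/3xy^3 - 2/3xy^2 - 2/3y^3 + 2/3y^2 → -1/3x^2y^2 + 5/3xy^3 - 5/9x^2y + 19/9xy^2 - 2/3y^3 - 10/9xy - 4/9y^2 + 10/9y
  leading term x^2y^2: subtract (1/9x)·f_2 from -1/3x^2y^2 + 5/3xy^3 - 5/9x^2y + 19/9xy^2 - 2/3y^3 - 10/9xy - 4/9y^2 + 10/9y → 5/3xy^3 + 19/9xy^2 - 2/3y^3 - 10/9xy - 4/9y^2 + 10/9y
  leading term xy^3: subtract (-5/9y)·f_2 from 5/3xy^3 + 19/9xy^2 - 2/3y^3 - 10/9xy - 4/9y^2 + 10/9y → -2/3xy^2 - 2/3y^3 - 10/9xy - 4/9y^2 + 10/9y
  leading term xy^2: subtract (2/9)·f_2 from -2/3xy^2 - 2/3y^3 - 10/9xy - 4/9y^2 + 10/9y → -2/3y^3 - 4/9y^2 + 10/9y
  leading term y^3: no divisor's leading term divides it; move -2/3y^3 to the remainder.
  leading term y^2: no divisor's leading term divides it; move -4/9y^2 to the remainder.
  leading term y: no divisor's leading term divides it; move 10/9y to the remainder.
  remainder -2/3y^3 - 4/9y^2 + 10/9y ≠ 0; add h_3 = -2/3y^3 - 4/9y^2 + 10/9y to the basis.

S(f_1,h_3): leading monomials are coprime, so the S-polynomial reduces to 0 (Buchberger's first criterion).
S(f_2,h_3): lcm = xy^3. S = xy^2 + 5/3xy.
  leading term xy^2: subtract (-1/3)·f_2 from xy^2 + 5/3xy → 0
  remainder 0.

Every S-polynomial of the final basis reduces to 0, so we have a Gröbner basis.
Inter-reduce: drop elements whose leading term is divisible by another's, tail-reduce, and make monic.
Reduced Gröbner basis: {x^3 - 1/3x^2 + 5/3xy - 2/3x - 2/3y + 2/3, xy^2 + 5/3xy, y^3 + 2/3y^2 - 5/3y}.
Label its elements g_1 = x^3 - 1/3x^2 + 5/3xy - 2/3x - 2/3y + 2/3, g_2 = xy^2 + 5/3xy, g_3 = y^3 + 2/3y^2 - 5/3y.

Reduce p = 4/3xy + 2y modulo G:
  leading term xy: no divisor's leading term divides it; move 4/3xy to the remainder.
  leading term y: no divisor's leading term divides it; move 2y to the remainder.
  normal form = 4/3xy + 2y.
The normal form is nonzero, so p ∉ I. Since p minus its normal form lies in I, I + (p) = I + (r) where r = 4/3xy + 2y; decide whether this ideal is the whole ring.
Run Buchberger on G together with r (pairs among the g_i already reduce to 0 since G is a Gröbner basis):
g_1 = x^3 - 1/3x^2 + 5/3xy - 2/3x - 2/3y + 2/3, LT = x^3.
g_2 = xy^2 + 5/3xy, LT = xy^2.
g_3 = y^3 + 2/3y^2 - 5/3y, LT = y^3.
r = 4/3xy + 2y, LT = xy.

S(g_1,g_2): lcm = x^3y^2. S = -5/3x^3y - 1/3x^2y^2 + 5/3xy^3 - 2/3xy^2 - 2/3y^3 + 2/3y^2.
  leading term x^3y: subtract (-5/3y)·g_1 from -5/3x^3y - 1/3x^2y^2 + 5/3xy^3 - 2/3xy^2 - 2/3y^3 + 2/3y^2 → -1/3x^2y^2 + 5/3xy^3 - 5/9x^2y + 19/9xy^2 - 2/3y^3 - 10/9xy - 4/9y^2 + 10/9y
  leading term x^2y^2: subtract (-1/3x)·g_2 from -1/3x^2y^2 + 5/3xy^3 - 5/9x^2y + 19/9xy^2 - 2/3y^3 - 10/9xy - 4/9y^2 + 10/9y → 5/3xy^3 + 19/9xy^2 - 2/3y^3 - 10/9xy - 4/9y^2 + 10/9y
  leading term xy^3: subtract (5/3y)·g_2 from 5/3xy^3 + 19/9xy^2 - 2/3y^3 - 10/9xy - 4/9y^2 + 10/9y → -2/3xy^2 - 2/3y^3 - 10/9xy - 4/9y^2 + 10/9y
  leading term xy^2: subtract (-2/3)·g_2 from -2/3xy^2 - 2/3y^3 - 10/9xy - 4/9y^2 + 10/9y → -2/3y^3 - 4/9y^2 + 10/9y
  leading term y^3: subtract (-2/3)·g_3 from -2/3y^3 - 4/9y^2 + 10/9y → 0
  remainder 0.

S(g_1,g_3): leading monomials are coprime, so the S-polynomial reduces to 0 (Buchberger's first criterion).
S(g_1,r): lcm = x^3y. S = -11/6x^2y + 5/3xy^2 - 2/3xy - 2/3y^2 + 2/3y.
  leading term x^2y: subtract (-11/8x)·r from -11/6x^2y + 5/3xy^2 - 2/3xy - 2/3y^2 + 2/3y → 5/3xy^2 + 25/12xy - 2/3y^2 + 2/3y
  leading term xy^2: subtract (5/3)·g_2 from 5/3xy^2 + 25/12xy - 2/3y^2 + 2/3y → -25/36xy - 2/3y^2 + 2/3y
  leading term xy: subtract (-25/48)·r from -25/36xy - 2/3y^2 + 2/3y → -2/3y^2 + 41/24y
  leading term y^2: no divisor's leading term divides it; move -2/3y^2 to the remainder.
  leading term y: no divisor's leading term divides it; move 41/24y to the remainder.
  remainder -2/3y^2 + 41/24y ≠ 0; add m_5 = -2/3y^2 + 41/24y to the basis.

S(g_2,g_3): lcm = xy^3. S = xy^2 + 5/3xy.
  leading term xy^2: subtract (1)·g_2 from xy^2 + 5/3xy → 0
  remainder 0.

S(g_2,r): lcm = xy^2. S = 5/3xy - 3/2y^2.
  leading term xy: subtract (5/4)·r from 5/3xy - 3/2y^2 → -3/2y^2 - 5/2y
  leading term y^2: subtract (9/4)·m_5 from -3/2y^2 - 5/2y → -203/32y
  leading term y: no divisor's leading term divides it; move -203/32y to the remainder.
  remainder -203/32y ≠ 0; add m_6 = -203/32y to the basis.

S(g_3,r): lcm = xy^3. S = 2/3xy^2 - 3/2y^3 - 5/3xy.
  leading term xy^2: subtract (2/3)·g_2 from 2/3xy^2 - 3/2y^3 - 5/3xy → -3/2y^3 - 25/9xy
  leading term y^3: subtract (-3/2)·g_3 from -3/2y^3 - 25/9xy → -25/9xy + y^2 - 5/2y
  leading term xy: subtract (-25/12)·r from -25/9xy + y^2 - 5/2y → y^2 + 5/3y
  leading term y^2: subtract (-3/2)·m_5 from y^2 + 5/3y → 203/48y
  leading term y: subtract (-2/3)·m_6 from 203/48y → 0
  remainder 0.

S(g_1,m_5): leading monomials are coprime, so the S-polynomial reduces to 0 (Buchberger's first criterion).
S(g_2,m_5): lcm = xy^2. S = 203/48xy.
  leading term xy: subtract (203/64)·r from 203/48xy → -203/32y
  leading term y: subtract (1)·m_6 from -203/32y → 0
  remainder 0.

S(g_3,m_5): lcm = y^3. S = 155/48y^2 - 5/3y.
  leading term y^2: subtract (-155/32)·m_5 from 155/48y^2 - 5/3y → 5075/768y
  leading term y: subtract (-25/24)·m_6 from 5075/768y → 0
  remainder 0.

S(r,m_5): lcm = xy^2. S = 41/16xy + 3/2y^2.
  leading term xy: subtract (123/64)·r from 41/16xy + 3/2y^2 → 3/2y^2 - 123/32y
  leading term y^2: subtract (-9/4)·m_5 from 3/2y^2 - 123/32y → 0
  remainder 0.

S(g_1,m_6): leading monomials are coprime, so the S-polynomial reduces to 0 (Buchberger's first criterion).
S(g_2,m_6): lcm = xy^2. S = 5/3xy.
  leading term xy: subtract (5/4)·r from 5/3xy → -5/2y
  leading term y: subtract (80/203)·m_6 from -5/2y → 0
  remainder 0.

S(g_3,m_6): lcm = y^3. S = 2/3y^2 - 5/3y.
  leading term y^2: subtract (-1)·m_5 from 2/3y^2 - 5/3y → 1/24y
  leading term y: subtract (-4/609)·m_6 from 1/24y → 0
  remainder 0.

S(r,m_6): lcm = xy. S = 3/2y.
  leading term y: subtract (-48/203)·m_6 from 3/2y → 0
  remainder 0.

S(m_5,m_6): lcm = y^2. S = -41/16y.
  leading term y: subtract (82/203)·m_6 from -41/16y → 0
  remainder 0.

Every S-polynomial of the final basis reduces to 0, so we have a Gröbner basis.
Inter-reduce: drop elements whose leading term is divisible by another's, tail-reduce, and make monic.
Reduced Gröbner basis: {x^3 - 1/3x^2 - 2/3x + 2/3, y}.
The reduced Gröbner basis of I + (p) is {x^3 - 1/3x^2 - 2/3x + 2/3, y} ≠ {1}, a proper ideal, so the enlarged system stays consistent: p is independent of I, with normal form 4/3xy + 2y.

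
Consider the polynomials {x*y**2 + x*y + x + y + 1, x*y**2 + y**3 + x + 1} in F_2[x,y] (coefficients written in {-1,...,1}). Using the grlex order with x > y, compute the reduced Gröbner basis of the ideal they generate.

f_1 = x*y**2 + x*y + x + y + 1, LT = x*y**2.
f_2 = x*y**2 + y**3 + x + 1, LT = x*y**2.

S(f_1,f_2): lcm = x*y**2. S = y**3 + x*y + y.
  reduce S modulo (f_1, f_2):
  remainder y**3 + x*y + y ≠ 0; add g_3 = y**3 + x*y + y to the basis.

S(f_1,g_3): lcm = x*y**3. S = x**2*y + x*y**2 + y**2 + y.
  reduce S modulo (f_1, f_2, g_3):
  remainder x**2*y + x*y + y**2 + x + 1 ≠ 0; add g_4 = x**2*y + x*y + y**2 + x + 1 to the basis.

S(f_1,g_4): lcm = x**2*y**2. S = x**2*y + x*y**2 + y**3 + x**2 + x + y.
  reduce S modulo (f_1, f_2, g_3, g_4):
  remainder x**2 + x*y + y**2 + x + y ≠ 0; add g_5 = x**2 + x*y + y**2 + x + y to the basis.

The other S-polynomials (S(f_2,g_3), S(f_2,g_4), S(g_3,g_4), S(f_1,g_5), S(f_2,g_5), S(g_3,g_5), S(g_4,g_5)) all reduce to 0 modulo the current basis, so we have a Gröbner basis.
Inter-reduce: drop elements whose leading term is divisible by another's, tail-reduce, and make monic.

G = {x*y**2 + x*y + x + y + 1, y**3 + x*y + y, x**2 + x*y + y**2 + x + y}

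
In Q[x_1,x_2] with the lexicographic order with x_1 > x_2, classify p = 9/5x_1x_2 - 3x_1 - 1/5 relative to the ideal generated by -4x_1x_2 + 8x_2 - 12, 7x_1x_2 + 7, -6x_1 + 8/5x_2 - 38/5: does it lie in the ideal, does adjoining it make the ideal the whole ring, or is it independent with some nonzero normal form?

First compute the reduced Gröbner basis of I by Buchberger's algorithm.
f_1 = -4x_1x_2 + 8x_2 - 12, LT = x_1x_2.
f_2 = 7x_1x_2 + 7, LT = x_1x_2.
f_3 = -6x_1 + 8/5x_2 - 38/5, LT = x_1.

S(f_1,f_2): lcm = x_1x_2. S = -2x_2 + 2.
  leading term x_2: no divisor's leading term divides it; move -2x_2 to the remainder.
  leading term 1: no divisor's leading term divides it; move 2 to the remainder.
  remainder -2x_2 + 2 ≠ 0; add h_4 = -2x_2 + 2 to the basis.

S(f_1,f_3): lcm = x_1x_2. S = 4/15x_2^2 - 49/15x_2 + 3.
  leading term x_2^2: subtract (-2/15x_2)·h_4 from 4/15x_2^2 - 49/15x_2 + 3 → -3x_2 + 3
  leading term x_2: subtract (3/2)·h_4 from -3x_2 + 3 → 0
  remainder 0.

S(f_2,f_3): lcm = x_1x_2. S = 4/15x_2^2 - 19/15x_2 + 1.
  leading term x_2^2: subtract (-2/15x_2)·h_4 from 4/15x_2^2 - 19/15x_2 + 1 → -x_2 + 1
  leading term x_2: subtract (1/2)·h_4 from -x_2 + 1 → 0
  remainder 0.

S(f_1,h_4): lcm = x_1x_2. S = x_1 - 2x_2 + 3.
  leading term x_1: subtract (-1/6)·f_3 from x_1 - 2x_2 + 3 → -26/15x_2 + 26/15
  leading term x_2: subtract (13/15)·h_4 from -26/15x_2 + 26/15 → 0
  remainder 0.

S(f_2,h_4): lcm = x_1x_2. S = x_1 + 1.
  leading term x_1: subtract (-1/6)·f_3 from x_1 + 1 → 4/15x_2 - 4/15
  leading term x_2: subtract (-2/15)·h_4 from 4/15x_2 - 4/15 → 0
  remainder 0.

S(f_3,h_4): leading monomials are coprime, so the S-polynomial reduces to 0 (Buchberger's first criterion).
Every S-polynomial of the final basis reduces to 0, so we have a Gröbner basis.
Inter-reduce: drop elements whose leading term is divisible by another's, tail-reduce, and make monic.
Reduced Gröbner basis: {x_1 + 1, x_2 - 1}.
Label its elements g_1 = x_1 + 1, g_2 = x_2 - 1.

Reduce p = 9/5x_1x_2 - 3x_1 - 1/5 modulo G:
  leading term x_1x_2: subtract (9/5x_2)·g_1 from 9/5x_1x_2 - 3x_1 - 1/5 → -3x_1 - 9/5x_2 - 1/5
  leading term x_1: subtract (-3)·g_1 from -3x_1 - 9/5x_2 - 1/5 → -9/5x_2 + 14/5
  leading term x_2: subtract (-9/5)·g_2 from -9/5x_2 + 14/5 → 1
  leading term 1: no divisor's leading term divides it; move 1 to the remainder.
  normal form = 1.
The normal form is nonzero, so p ∉ I. Since p minus its normal form lies in I, I + (p) = I + (r) where r = 1; decide whether this ideal is the whole ring.
Here r = 1 is a nonzero constant, hence a unit: 1 ∈ I + (p), the Gröbner basis of I + (p) is {1}, and the enlarged system has no common solution — adjoining p is inconsistent.

Adjoining 9/5x_1x_2 - 3x_1 - 1/5 makes the ideal the whole ring: the system is inconsistent.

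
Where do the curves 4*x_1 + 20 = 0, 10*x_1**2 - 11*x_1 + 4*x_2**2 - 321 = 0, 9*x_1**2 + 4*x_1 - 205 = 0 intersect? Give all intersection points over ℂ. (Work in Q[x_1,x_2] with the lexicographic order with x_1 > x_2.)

Compute a lex Gröbner basis by Buchberger's algorithm.
f_1 = 4*x_1 + 20, LT = x_1.
f_2 = 10*x_1**2 - 11*x_1 + 4*x_2**2 - 321, LT = x_1**2.
f_3 = 9*x_1**2 + 4*x_1 - 205, LT = x_1**2.

S(f_1,f_2): lcm = x_1**2. S = 61/10*x_1 - 2/5*x_2**2 + 321/10.
  leading term x_1: subtract (61/40)·f_1 from 61/10*x_1 - 2/5*x_2**2 + 321/10 → -2/5*x_2**2 + 8/5
  leading term x_2**2: no divisor's leading term divides it; move -2/5*x_2**2 to the remainder.
  leading term 1: no divisor's leading term divides it; move 8/5 to the remainder.
  remainder -2/5*x_2**2 + 8/5 ≠ 0; add h_4 = -2/5*x_2**2 + 8/5 to the basis.

The other S-polynomials (S(f_1,f_3), S(f_2,f_3), S(f_1,h_4), S(f_2,h_4), S(f_3,h_4)) all reduce to 0 modulo the current basis, so we have a Gröbner basis.
Inter-reduce: drop elements whose leading term is divisible by another's, tail-reduce, and make monic.
Reduced Gröbner basis: {x_1 + 5, x_2**2 - 4}.

The lex basis is triangular: the last element involves only x_2. Solving x_2**2 - 4 = 0 gives x_2 ∈ {-2, 2}; substituting each value into the earlier elements determines the remaining variables.
  x_2 = -2: the earlier basis element becomes x_1 + 5 = 0, giving x_1 = -5 — point (-5, -2).
  x_2 = 2: the earlier basis element becomes x_1 + 5 = 0, giving x_1 = -5 — point (-5, 2).

{(-5, -2), (-5, 2)}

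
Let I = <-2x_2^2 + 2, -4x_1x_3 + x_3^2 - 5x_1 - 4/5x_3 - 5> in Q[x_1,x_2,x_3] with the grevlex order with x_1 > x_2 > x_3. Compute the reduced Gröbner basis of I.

G = {x_2^2 - 1, x_1x_3 - 1/4x_3^2 + 5/4x_1 + 1/5x_3 + 5/4}

f_1 = -2x_2^2 + 2, LT = x_2^2.
f_2 = -4x_1x_3 + x_3^2 - 5x_1 - 4/5x_3 - 5, LT = x_1x_3.

The S-polynomials (S(f_1,f_2)) all reduce to 0 modulo the current basis, so we have a Gröbner basis.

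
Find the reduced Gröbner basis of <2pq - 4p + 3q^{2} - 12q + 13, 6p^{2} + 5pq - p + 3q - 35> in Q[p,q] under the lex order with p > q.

f_1 = 2pq - 4p + 3q^{2} - 12q + 13, LT = pq.
f_2 = 6p^{2} + 5pq - p + 3q - 35, LT = p^{2}.

S(f_1,f_2): lcm = p^{2}q. S = -2p^{2} + \tfrac{2}{3}pq^{2} - \tfrac{35}{6}pq + \tfrac{13}{2}p - \tfrac{1}{2}q^{2} + \tfrac{35}{6}q.
  leading term p^{2}: subtract (-\tfrac{1}{3})·f_2 from -2p^{2} + \tfrac{2}{3}pq^{2} - \tfrac{35}{6}pq + \tfrac{13}{2}p - \tfrac{1}{2}q^{2} + \tfrac{35}{6}q → \tfrac{2}{3}pq^{2} - \tfrac{25}{6}pq + \tfrac{37}{6}p - \tfrac{1}{2}q^{2} + \tfrac{41}{6}q - \tfrac{35}{3}
  leading term pq^{2}: subtract (\tfrac{1}{3}q)·f_1 from \tfrac{2}{3}pq^{2} - \tfrac{25}{6}pq + \tfrac{37}{6}p - \tfrac{1}{2}q^{2} + \tfrac{41}{6}q - \tfrac{35}{3} → -\tfrac{17}{6}pq + \tfrac{37}{6}p - q^{3} + \tfrac{7}{2}q^{2} + \tfrac{5}{2}q - \tfrac{35}{3}
  leading term pq: subtract (-\tfrac{17}{12})·f_1 from -\tfrac{17}{6}pq + \tfrac{37}{6}p - q^{3} + \tfrac{7}{2}q^{2} + \tfrac{5}{2}q - \tfrac{35}{3} → \tfrac{1}{2}p - q^{3} + \tfrac{31}{4}q^{2} - \tfrac{29}{2}q + \tfrac{27}{4}
  leading term p: no divisor's leading term divides it; move \tfrac{1}{2}p to the remainder.
  leading term q^{3}: no divisor's leading term divides it; move -q^{3} to the remainder.
  leading term q^{2}: no divisor's leading term divides it; move \tfrac{31}{4}q^{2} to the remainder.
  leading term q: no divisor's leading term divides it; move -\tfrac{29}{2}q to the remainder.
  leading term 1: no divisor's leading term divides it; move \tfrac{27}{4} to the remainder.
  remainder \tfrac{1}{2}p - q^{3} + \tfrac{31}{4}q^{2} - \tfrac{29}{2}q + \tfrac{27}{4} ≠ 0; add g_3 = \tfrac{1}{2}p - q^{3} + \tfrac{31}{4}q^{2} - \tfrac{29}{2}q + \tfrac{27}{4} to the basis.

S(f_1,g_3): lcm = pq. S = -2p + 2q^{4} - \tfrac{31}{2}q^{3} + \tfrac{61}{2}q^{2} - \tfrac{39}{2}q + \tfrac{13}{2}.
  leading term p: subtract (-4)·g_3 from -2p + 2q^{4} - \tfrac{31}{2}q^{3} + \tfrac{61}{2}q^{2} - \tfrac{39}{2}q + \tfrac{13}{2} → 2q^{4} - \tfrac{39}{2}q^{3} + \tfrac{123}{2}q^{2} - \tfrac{155}{2}q + \tfrac{67}{2}
  leading term q^{4}: no divisor's leading term divides it; move 2q^{4} to the remainder.
  leading term q^{3}: no divisor's leading term divides it; move -\tfrac{39}{2}q^{3} to the remainder.
  leading term q^{2}: no divisor's leading term divides it; move \tfrac{123}{2}q^{2} to the remainder.
  leading term q: no divisor's leading term divides it; move -\tfrac{155}{2}q to the remainder.
  leading term 1: no divisor's leading term divides it; move \tfrac{67}{2} to the remainder.
  remainder 2q^{4} - \tfrac{39}{2}q^{3} + \tfrac{123}{2}q^{2} - \tfrac{155}{2}q + \tfrac{67}{2} ≠ 0; add g_4 = 2q^{4} - \tfrac{39}{2}q^{3} + \tfrac{123}{2}q^{2} - \tfrac{155}{2}q + \tfrac{67}{2} to the basis.

The other S-polynomials (S(f_2,g_3), S(f_1,g_4), S(f_2,g_4), S(g_3,g_4)) all reduce to 0 modulo the current basis, so we have a Gröbner basis.
Inter-reduce: drop elements whose leading term is divisible by another's, tail-reduce, and make monic.

G = {p - 2q^{3} + \tfrac{31}{2}q^{2} - 29q + \tfrac{27}{2}, q^{4} - \tfrac{39}{4}q^{3} + \tfrac{123}{4}q^{2} - \tfrac{155}{4}q + \tfrac{67}{4}}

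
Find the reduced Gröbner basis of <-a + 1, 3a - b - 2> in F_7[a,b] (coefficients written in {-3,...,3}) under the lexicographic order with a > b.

G = {a - 1, b - 1}

f_1 = -a + 1, LT = a.
f_2 = 3a - b - 2, LT = a.

S(f_1,f_2): lcm = a. S = -2b + 2.
  leading term b: no divisor's leading term divides it; move -2b to the remainder.
  leading term 1: no divisor's leading term divides it; move 2 to the remainder.
  remainder -2b + 2 ≠ 0; add g_3 = -2b + 2 to the basis.

The other S-polynomials (S(f_1,g_3), S(f_2,g_3)) all reduce to 0 modulo the current basis, so we have a Gröbner basis.
Inter-reduce: drop elements whose leading term is divisible by another's, tail-reduce, and make monic.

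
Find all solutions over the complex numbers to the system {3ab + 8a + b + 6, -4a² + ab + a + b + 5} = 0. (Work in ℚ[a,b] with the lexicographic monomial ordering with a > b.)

Compute a lex Gröbner basis by Buchberger's algorithm.
f_1 = 3ab + 8a + b + 6, LT = ab.
f_2 = -4a² + ab + a + b + 5, LT = a².

S(f_1,f_2): lcm = a²b. S = 8/3a² + ¼ab² + 7/12ab + 2a + ¼b² + 5/4b.
  leading term a²: subtract (-⅔)·f_2 from 8/3a² + ¼ab² + 7/12ab + 2a + ¼b² + 5/4b → ¼ab² + 5/4ab + 8/3a + ¼b² + 23/12b + 10/3
  leading term ab²: subtract (1/12b)·f_1 from ¼ab² + 5/4ab + 8/3a + ¼b² + 23/12b + 10/3 → 7/12ab + 8/3a + ⅙b² + 17/12b + 10/3
  leading term ab: subtract (7/36)·f_1 from 7/12ab + 8/3a + ⅙b² + 17/12b + 10/3 → 10/9a + ⅙b² + 11/9b + 13/6
  leading term a: no divisor's leading term divides it; move 10/9a to the remainder.
  leading term b²: no divisor's leading term divides it; move ⅙b² to the remainder.
  leading term b: no divisor's leading term divides it; move 11/9b to the remainder.
  leading term 1: no divisor's leading term divides it; move 13/6 to the remainder.
  remainder 10/9a + ⅙b² + 11/9b + 13/6 ≠ 0; add h_3 = 10/9a + ⅙b² + 11/9b + 13/6 to the basis.

S(f_1,h_3): lcm = ab. S = 8/3a - 3/20b³ - 11/10b² - 97/60b + 2.
  leading term a: subtract (12/5)·h_3 from 8/3a - 3/20b³ - 11/10b² - 97/60b + 2 → -3/20b³ - 3/2b² - 91/20b - 16/5
  leading term b³: no divisor's leading term divides it; move -3/20b³ to the remainder.
  leading term b²: no divisor's leading term divides it; move -3/2b² to the remainder.
  leading term b: no divisor's leading term divides it; move -91/20b to the remainder.
  leading term 1: no divisor's leading term divides it; move -16/5 to the remainder.
  remainder -3/20b³ - 3/2b² - 91/20b - 16/5 ≠ 0; add h_4 = -3/20b³ - 3/2b² - 91/20b - 16/5 to the basis.

The other S-polynomials (S(f_2,h_3), S(f_1,h_4), S(f_2,h_4), S(h_3,h_4)) all reduce to 0 modulo the current basis, so we have a Gröbner basis.
Inter-reduce: drop elements whose leading term is divisible by another's, tail-reduce, and make monic.
Reduced Gröbner basis: {a + 3/20b² + 11/10b + 39/20, b³ + 10b² + 91/3b + 64/3}.

Elimination: the polynomial b³ + 10b² + 91/3b + 64/3 lies in the elimination ideal for b, so b ∈ {-1, -9/2 - sqrt(39)*I/6, -9/2 + sqrt(39)*I/6}. For each such b, the remaining basis elements (now univariate) give the rest of the solution.
  b = -1: the earlier basis element becomes a + 1 = 0, giving a = -1 — point (-1, -1).
  b = -9/2 - sqrt(39)*I/6: the earlier basis element becomes a - 1/8 + sqrt(39)*I/24 = 0, giving a = 1/8 - sqrt(39)*I/24 — point (1/8 - sqrt(39)*I/24, -9/2 - sqrt(39)*I/6).
  b = -9/2 + sqrt(39)*I/6: the earlier basis element becomes a - 1/8 - sqrt(39)*I/24 = 0, giving a = 1/8 + sqrt(39)*I/24 — point (1/8 + sqrt(39)*I/24, -9/2 + sqrt(39)*I/6).
Check: every point annihilates each of the original generators.

{(-1, -1), (1/8 - sqrt(39)*I/24, -9/2 - sqrt(39)*I/6), (1/8 + sqrt(39)*I/24, -9/2 + sqrt(39)*I/6)}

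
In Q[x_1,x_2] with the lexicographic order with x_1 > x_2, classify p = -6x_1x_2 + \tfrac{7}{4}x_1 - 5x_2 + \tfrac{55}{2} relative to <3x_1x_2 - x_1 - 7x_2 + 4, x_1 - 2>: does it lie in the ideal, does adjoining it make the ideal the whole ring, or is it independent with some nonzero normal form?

First compute the reduced Gröbner basis of I by Buchberger's algorithm.
f_1 = 3x_1x_2 - x_1 - 7x_2 + 4, LT = x_1x_2.
f_2 = x_1 - 2, LT = x_1.

S(f_1,f_2): lcm = x_1x_2. S = -\tfrac{1}{3}x_1 - \tfrac{1}{3}x_2 + \tfrac{4}{3}.
  reduce S modulo (f_1, f_2):
  remainder -\tfrac{1}{3}x_2 + \tfrac{2}{3} ≠ 0; add h_3 = -\tfrac{1}{3}x_2 + \tfrac{2}{3} to the basis.

The other S-polynomials (S(f_1,h_3), S(f_2,h_3)) all reduce to 0 modulo the current basis, so we have a Gröbner basis.
Inter-reduce: drop elements whose leading term is divisible by another's, tail-reduce, and make monic.
Reduced Gröbner basis: {x_1 - 2, x_2 - 2}.
Label its elements g_1 = x_1 - 2, g_2 = x_2 - 2.

Reduce p = -6x_1x_2 + \tfrac{7}{4}x_1 - 5x_2 + \tfrac{55}{2} modulo G:
  leading term x_1x_2: subtract (-6x_2)·g_1 from -6x_1x_2 + \tfrac{7}{4}x_1 - 5x_2 + \tfrac{55}{2} → \tfrac{7}{4}x_1 - 17x_2 + \tfrac{55}{2}
  leading term x_1: subtract (\tfrac{7}{4})·g_1 from \tfrac{7}{4}x_1 - 17x_2 + \tfrac{55}{2} → -17x_2 + 31
  leading term x_2: subtract (-17)·g_2 from -17x_2 + 31 → -3
  leading term 1: no divisor's leading term divides it; move -3 to the remainder.
  normal form = -3.
The normal form is nonzero, so p ∉ I. Since p minus its normal form lies in I, I + (p) = I + (r) where r = -3; decide whether this ideal is the whole ring.
Here r = -3 is a nonzero constant, hence a unit: 1 ∈ I + (p), the Gröbner basis of I + (p) is {1}, and the enlarged system has no common solution — adjoining p is inconsistent.

Adjoining -6x_1x_2 + \tfrac{7}{4}x_1 - 5x_2 + \tfrac{55}{2} makes the ideal the whole ring: the system is inconsistent.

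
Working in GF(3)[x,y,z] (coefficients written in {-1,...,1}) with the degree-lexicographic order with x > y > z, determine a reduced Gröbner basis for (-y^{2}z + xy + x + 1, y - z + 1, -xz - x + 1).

This is the nonlinear analogue of row-reducing a linear system.

f_1 = -y^{2}z + xy + x + 1, LT = y^{2}z.
f_2 = y - z + 1, LT = y.
f_3 = -xz - x + 1, LT = xz.

S(f_1,f_2): lcm = y^{2}z. S = yz^{2} - xy - yz - x - 1.
  leading term yz^{2}: subtract (z^{2})·f_2 from yz^{2} - xy - yz - x - 1 → z^{3} - xy - yz - z^{2} - x - 1
  leading term z^{3}: no divisor's leading term divides it; move z^{3} to the remainder.
  leading term xy: subtract (-x)·f_2 from -xy - yz - z^{2} - x - 1 → -xz - yz - z^{2} - 1
  leading term xz: subtract (1)·f_3 from -xz - yz - z^{2} - 1 → -yz - z^{2} + x + 1
  leading term yz: subtract (-z)·f_2 from -yz - z^{2} + x + 1 → z^{2} + x + z + 1
  leading term z^{2}: no divisor's leading term divides it; move z^{2} to the remainder.
  leading term x: no divisor's leading term divides it; move x to the remainder.
  leading term z: no divisor's leading term divides it; move z to the remainder.
  leading term 1: no divisor's leading term divides it; move 1 to the remainder.
  remainder z^{3} + z^{2} + x + z + 1 ≠ 0; add g_4 = z^{3} + z^{2} + x + z + 1 to the basis.

S(f_1,f_3): lcm = xy^{2}z. S = -x^{2}y - xy^{2} - x^{2} + y^{2} - x.
  leading term x^{2}y: subtract (-x^{2})·f_2 from -x^{2}y - xy^{2} - x^{2} + y^{2} - x → -x^{2}z - xy^{2} + y^{2} - x
  leading term x^{2}z: subtract (x)·f_3 from -x^{2}z - xy^{2} + y^{2} - x → -xy^{2} + x^{2} + y^{2} + x
  leading term xy^{2}: subtract (-xy)·f_2 from -xy^{2} + x^{2} + y^{2} + x → -xyz + x^{2} + xy + y^{2} + x
  leading term xyz: subtract (-xz)·f_2 from -xyz + x^{2} + xy + y^{2} + x → -xz^{2} + x^{2} + xy + xz + y^{2} + x
  leading term xz^{2}: subtract (z)·f_3 from -xz^{2} + x^{2} + xy + xz + y^{2} + x → x^{2} + xy - xz + y^{2} + x - z
  leading term x^{2}: no divisor's leading term divides it; move x^{2} to the remainder.
  leading term xy: subtract (x)·f_2 from xy - xz + y^{2} + x - z → y^{2} - z
  leading term y^{2}: subtract (y)·f_2 from y^{2} - z → yz - y - z
  leading term yz: subtract (z)·f_2 from yz - y - z → z^{2} - y + z
  leading term z^{2}: no divisor's leading term divides it; move z^{2} to the remainder.
  leading term y: subtract (-1)·f_2 from -y + z → 1
  leading term 1: no divisor's leading term divides it; move 1 to the remainder.
  remainder x^{2} + z^{2} + 1 ≠ 0; add g_5 = x^{2} + z^{2} + 1 to the basis.

The other S-polynomials (S(f_2,f_3), S(f_1,g_4), S(f_2,g_4), S(f_3,g_4), S(f_1,g_5), S(f_2,g_5), S(f_3,g_5), S(g_4,g_5)) all reduce to 0 modulo the current basis, so we have a Gröbner basis.
Inter-reduce: drop elements whose leading term is divisible by another's, tail-reduce, and make monic.

G = {z^{3} + z^{2} + x + z + 1, x^{2} + z^{2} + 1, xz + x - 1, y - z + 1}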